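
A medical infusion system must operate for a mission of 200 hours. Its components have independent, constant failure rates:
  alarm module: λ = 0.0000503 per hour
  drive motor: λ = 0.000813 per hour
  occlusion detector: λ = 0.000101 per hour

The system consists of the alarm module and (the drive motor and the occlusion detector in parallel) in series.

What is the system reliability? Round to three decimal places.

0.987

R(alarm module) = exp(−0.0000503 × 200) = 0.98999
R(drive motor) = exp(−0.000813 × 200) = 0.84993
R(occlusion detector) = exp(−0.000101 × 200) = 0.98000
Parallel (drive motor and occlusion detector): 1 − (1 − 0.84993)(1 − 0.98000) = 0.99700
Series (alarm module and [0.99700]): 0.98999 × 0.99700 = 0.987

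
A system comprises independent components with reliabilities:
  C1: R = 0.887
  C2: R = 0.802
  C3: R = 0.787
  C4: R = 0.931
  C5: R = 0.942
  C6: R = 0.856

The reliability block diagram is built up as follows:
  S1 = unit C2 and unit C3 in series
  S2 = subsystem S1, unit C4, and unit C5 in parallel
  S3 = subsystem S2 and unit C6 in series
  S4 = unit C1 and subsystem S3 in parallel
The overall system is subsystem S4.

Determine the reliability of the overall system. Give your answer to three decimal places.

Series (C2 and C3): 0.80200 × 0.78700 = 0.63117
Parallel ([0.63117], C4, and C5): 1 − (1 − 0.63117)(1 − 0.93100)(1 − 0.94200) = 0.99852
Series ([0.99852] and C6): 0.99852 × 0.85600 = 0.85473
Parallel (C1 and [0.85473]): 1 − (1 − 0.88700)(1 − 0.85473) = 0.984

0.984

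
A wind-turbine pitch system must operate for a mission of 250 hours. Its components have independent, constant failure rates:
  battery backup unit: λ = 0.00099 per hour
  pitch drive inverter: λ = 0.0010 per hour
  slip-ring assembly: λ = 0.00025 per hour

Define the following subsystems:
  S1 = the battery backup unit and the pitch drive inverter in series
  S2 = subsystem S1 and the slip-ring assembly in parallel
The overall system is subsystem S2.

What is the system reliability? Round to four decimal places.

R(battery backup unit) = exp(−0.00099 × 250) = 0.780750
R(pitch drive inverter) = exp(−0.0010 × 250) = 0.778801
R(slip-ring assembly) = exp(−0.00025 × 250) = 0.939413
Series (battery backup unit and pitch drive inverter): 0.780750 × 0.778801 = 0.608049
Parallel ([0.608049] and slip-ring assembly): 1 − (1 − 0.608049)(1 − 0.939413) = 0.9763

0.9763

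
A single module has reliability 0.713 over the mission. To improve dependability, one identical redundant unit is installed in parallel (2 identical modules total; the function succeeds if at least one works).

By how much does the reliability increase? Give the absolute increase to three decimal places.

0.205

R_before = 0.713
R_after = 1 − (1 − 0.713)^2 = 0.918
ΔR = 0.918 − 0.713 = 0.205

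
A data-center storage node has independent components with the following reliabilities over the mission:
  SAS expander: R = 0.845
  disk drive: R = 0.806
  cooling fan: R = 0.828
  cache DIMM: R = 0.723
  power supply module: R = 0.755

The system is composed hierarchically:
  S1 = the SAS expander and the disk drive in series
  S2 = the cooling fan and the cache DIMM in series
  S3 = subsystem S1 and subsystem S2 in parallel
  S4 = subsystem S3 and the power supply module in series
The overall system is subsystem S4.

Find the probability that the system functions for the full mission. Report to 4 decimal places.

0.6584

Series (SAS expander and disk drive): 0.845000 × 0.806000 = 0.681070
Series (cooling fan and cache DIMM): 0.828000 × 0.723000 = 0.598644
Parallel ([0.681070] and [0.598644]): 1 − (1 − 0.681070)(1 − 0.598644) = 0.871996
Series ([0.871996] and power supply module): 0.871996 × 0.755000 = 0.6584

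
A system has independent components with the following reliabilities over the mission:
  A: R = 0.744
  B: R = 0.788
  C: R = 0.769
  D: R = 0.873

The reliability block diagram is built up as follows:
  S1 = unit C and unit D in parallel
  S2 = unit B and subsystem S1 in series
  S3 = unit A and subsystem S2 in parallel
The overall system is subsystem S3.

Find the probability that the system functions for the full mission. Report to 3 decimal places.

0.940

Parallel (C and D): 1 − (1 − 0.76900)(1 − 0.87300) = 0.97066
Series (B and [0.97066]): 0.78800 × 0.97066 = 0.76488
Parallel (A and [0.76488]): 1 − (1 − 0.74400)(1 − 0.76488) = 0.940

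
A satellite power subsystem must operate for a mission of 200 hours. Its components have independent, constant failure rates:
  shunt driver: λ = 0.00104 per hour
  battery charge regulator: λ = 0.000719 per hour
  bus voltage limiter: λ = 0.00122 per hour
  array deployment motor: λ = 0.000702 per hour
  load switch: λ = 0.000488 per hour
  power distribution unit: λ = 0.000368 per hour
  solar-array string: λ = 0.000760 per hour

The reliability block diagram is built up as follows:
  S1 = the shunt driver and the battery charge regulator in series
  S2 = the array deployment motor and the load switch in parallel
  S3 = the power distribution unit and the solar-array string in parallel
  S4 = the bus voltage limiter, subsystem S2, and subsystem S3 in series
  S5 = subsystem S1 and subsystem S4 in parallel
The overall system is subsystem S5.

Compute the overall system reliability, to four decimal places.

R(shunt driver) = exp(−0.00104 × 200) = 0.812207
R(battery charge regulator) = exp(−0.000719 × 200) = 0.866061
R(bus voltage limiter) = exp(−0.00122 × 200) = 0.783488
R(array deployment motor) = exp(−0.000702 × 200) = 0.869011
R(load switch) = exp(−0.000488 × 200) = 0.907012
R(power distribution unit) = exp(−0.000368 × 200) = 0.929043
R(solar-array string) = exp(−0.000760 × 200) = 0.858988
Series (shunt driver and battery charge regulator): 0.812207 × 0.866061 = 0.703421
Parallel (array deployment motor and load switch): 1 − (1 − 0.869011)(1 − 0.907012) = 0.987820
Parallel (power distribution unit and solar-array string): 1 − (1 − 0.929043)(1 − 0.858988) = 0.989994
Series (bus voltage limiter, [0.987820], and [0.989994]): 0.783488 × 0.987820 × 0.989994 = 0.766201
Parallel ([0.703421] and [0.766201]): 1 − (1 − 0.703421)(1 − 0.766201) = 0.9307

0.9307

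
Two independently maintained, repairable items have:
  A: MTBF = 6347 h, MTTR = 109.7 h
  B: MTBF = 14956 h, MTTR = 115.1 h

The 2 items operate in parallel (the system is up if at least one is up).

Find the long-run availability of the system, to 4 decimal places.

A(A) = MTBF/(MTBF+MTTR) = 6347/(6347+109.7) = 0.983010
A(B) = MTBF/(MTBF+MTTR) = 14956/(14956+115.1) = 0.992363
Parallel availability: 1 − (1 − 0.983010)(1 − 0.992363) = 0.9999

0.9999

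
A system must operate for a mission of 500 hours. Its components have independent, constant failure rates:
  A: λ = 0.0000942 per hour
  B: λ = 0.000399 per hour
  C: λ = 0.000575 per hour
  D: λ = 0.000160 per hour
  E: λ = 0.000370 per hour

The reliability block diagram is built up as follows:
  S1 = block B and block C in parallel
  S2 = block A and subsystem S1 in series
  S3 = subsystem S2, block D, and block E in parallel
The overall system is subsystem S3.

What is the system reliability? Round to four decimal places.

R(A) = exp(−0.0000942 × 500) = 0.953992
R(B) = exp(−0.000399 × 500) = 0.819140
R(C) = exp(−0.000575 × 500) = 0.750137
R(D) = exp(−0.000160 × 500) = 0.923116
R(E) = exp(−0.000370 × 500) = 0.831104
Parallel (B and C): 1 − (1 − 0.819140)(1 − 0.750137) = 0.954810
Series (A and [0.954810]): 0.953992 × 0.954810 = 0.910881
Parallel ([0.910881], D, and E): 1 − (1 − 0.910881)(1 − 0.923116)(1 − 0.831104) = 0.9988

0.9988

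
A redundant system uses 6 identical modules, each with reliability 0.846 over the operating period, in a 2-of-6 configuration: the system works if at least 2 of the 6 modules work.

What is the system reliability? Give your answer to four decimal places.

0.9995

R = Σ_{i=2}^{6} C(6,i) p^i (1−p)^{6−i} with p = 0.846
C(6,2)·0.846^2·0.154^4 = 0.006038
C(6,3)·0.846^3·0.154^3 = 0.044229
C(6,4)·0.846^4·0.154^2 = 0.182228
C(6,5)·0.846^5·0.154^1 = 0.400427
C(6,6)·0.846^6·0.154^0 = 0.366625
Sum = 0.9995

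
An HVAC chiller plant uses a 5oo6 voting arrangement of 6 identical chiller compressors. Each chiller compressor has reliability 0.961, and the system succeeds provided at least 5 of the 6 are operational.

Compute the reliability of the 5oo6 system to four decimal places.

0.9795

R = Σ_{i=5}^{6} C(6,i) p^i (1−p)^{6−i} with p = 0.961
C(6,5)·0.961^5·0.039^1 = 0.191793
C(6,6)·0.961^6·0.039^0 = 0.787663
Sum = 0.9795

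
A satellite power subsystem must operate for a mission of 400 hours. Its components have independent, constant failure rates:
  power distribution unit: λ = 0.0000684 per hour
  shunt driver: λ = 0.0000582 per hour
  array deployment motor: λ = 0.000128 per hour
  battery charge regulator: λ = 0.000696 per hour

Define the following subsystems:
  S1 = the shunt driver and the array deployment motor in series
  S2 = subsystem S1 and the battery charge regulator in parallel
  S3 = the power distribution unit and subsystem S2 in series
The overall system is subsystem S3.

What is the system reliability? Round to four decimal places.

0.9560

R(power distribution unit) = exp(−0.0000684 × 400) = 0.973011
R(shunt driver) = exp(−0.0000582 × 400) = 0.976989
R(array deployment motor) = exp(−0.000128 × 400) = 0.950089
R(battery charge regulator) = exp(−0.000696 × 400) = 0.756994
Series (shunt driver and array deployment motor): 0.976989 × 0.950089 = 0.928227
Parallel ([0.928227] and battery charge regulator): 1 − (1 − 0.928227)(1 − 0.756994) = 0.982559
Series (power distribution unit and [0.982559]): 0.973011 × 0.982559 = 0.9560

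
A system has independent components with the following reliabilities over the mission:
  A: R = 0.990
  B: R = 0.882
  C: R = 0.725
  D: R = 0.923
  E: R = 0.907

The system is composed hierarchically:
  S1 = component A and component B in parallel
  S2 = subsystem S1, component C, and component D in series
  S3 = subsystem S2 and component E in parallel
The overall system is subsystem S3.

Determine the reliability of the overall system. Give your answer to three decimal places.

Parallel (A and B): 1 − (1 − 0.99000)(1 − 0.88200) = 0.99882
Series ([0.99882], C, and D): 0.99882 × 0.72500 × 0.92300 = 0.66839
Parallel ([0.66839] and E): 1 − (1 − 0.66839)(1 − 0.90700) = 0.969

0.969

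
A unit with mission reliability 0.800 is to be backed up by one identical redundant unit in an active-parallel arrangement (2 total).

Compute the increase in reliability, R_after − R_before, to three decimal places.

R_before = 0.800
R_after = 1 − (1 − 0.800)^2 = 0.960
ΔR = 0.960 − 0.800 = 0.160

0.160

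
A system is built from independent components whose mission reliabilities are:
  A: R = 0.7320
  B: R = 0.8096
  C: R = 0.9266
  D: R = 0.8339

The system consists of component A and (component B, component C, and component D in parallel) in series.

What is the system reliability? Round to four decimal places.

0.7303

Parallel (B, C, and D): 1 − (1 − 0.809600)(1 − 0.926600)(1 − 0.833900) = 0.997679
Series (A and [0.997679]): 0.732000 × 0.997679 = 0.7303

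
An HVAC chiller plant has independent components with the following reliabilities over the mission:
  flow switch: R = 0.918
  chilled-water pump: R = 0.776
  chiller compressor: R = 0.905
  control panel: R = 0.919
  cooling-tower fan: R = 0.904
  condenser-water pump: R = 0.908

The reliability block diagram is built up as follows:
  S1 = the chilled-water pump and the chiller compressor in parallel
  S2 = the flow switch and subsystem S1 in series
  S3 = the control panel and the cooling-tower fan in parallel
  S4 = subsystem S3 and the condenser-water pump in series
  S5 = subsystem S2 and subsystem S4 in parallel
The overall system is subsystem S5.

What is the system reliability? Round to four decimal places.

0.9899

Parallel (chilled-water pump and chiller compressor): 1 − (1 − 0.776000)(1 − 0.905000) = 0.978720
Series (flow switch and [0.978720]): 0.918000 × 0.978720 = 0.898465
Parallel (control panel and cooling-tower fan): 1 − (1 − 0.919000)(1 − 0.904000) = 0.992224
Series ([0.992224] and condenser-water pump): 0.992224 × 0.908000 = 0.900939
Parallel ([0.898465] and [0.900939]): 1 − (1 − 0.898465)(1 − 0.900939) = 0.9899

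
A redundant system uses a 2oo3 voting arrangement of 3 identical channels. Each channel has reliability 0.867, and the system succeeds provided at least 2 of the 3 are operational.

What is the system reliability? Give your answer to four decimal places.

R = Σ_{i=2}^{3} C(3,i) p^i (1−p)^{3−i} with p = 0.867
C(3,2)·0.867^2·0.133^1 = 0.299924
C(3,3)·0.867^3·0.133^0 = 0.651714
Sum = 0.9516

0.9516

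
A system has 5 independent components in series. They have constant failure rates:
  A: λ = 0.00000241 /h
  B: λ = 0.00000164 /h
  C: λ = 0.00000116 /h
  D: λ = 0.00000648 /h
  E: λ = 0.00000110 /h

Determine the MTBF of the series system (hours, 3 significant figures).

Series of exponential components: λ_sys = Σ λ_i
λ_sys = 0.00000241 + 0.00000164 + 0.00000116 + 0.00000648 + 0.00000110 = 1.2790e-05 /h
MTBF = 1 / λ_sys = 78200 h

78200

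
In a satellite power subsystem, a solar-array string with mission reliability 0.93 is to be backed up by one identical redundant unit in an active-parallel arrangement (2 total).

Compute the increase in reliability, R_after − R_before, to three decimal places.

0.065

R_before = 0.93
R_after = 1 − (1 − 0.93)^2 = 0.995
ΔR = 0.995 − 0.93 = 0.065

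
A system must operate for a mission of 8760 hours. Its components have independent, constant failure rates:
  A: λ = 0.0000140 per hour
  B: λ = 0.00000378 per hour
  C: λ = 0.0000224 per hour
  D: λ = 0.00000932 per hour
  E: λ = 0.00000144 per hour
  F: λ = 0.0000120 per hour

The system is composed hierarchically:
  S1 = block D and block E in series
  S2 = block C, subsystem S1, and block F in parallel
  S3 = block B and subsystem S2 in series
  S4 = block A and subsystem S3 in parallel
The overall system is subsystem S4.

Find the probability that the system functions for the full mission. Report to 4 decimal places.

0.9961

R(A) = exp(−0.0000140 × 8760) = 0.884582
R(B) = exp(−0.00000378 × 8760) = 0.967429
R(C) = exp(−0.0000224 × 8760) = 0.821828
R(D) = exp(−0.00000932 × 8760) = 0.921601
R(E) = exp(−0.00000144 × 8760) = 0.987465
R(F) = exp(−0.0000120 × 8760) = 0.900216
Series (D and E): 0.921601 × 0.987465 = 0.910049
Parallel (C, [0.910049], and F): 1 − (1 − 0.821828)(1 − 0.910049)(1 − 0.900216) = 0.998401
Series (B and [0.998401]): 0.967429 × 0.998401 = 0.965882
Parallel (A and [0.965882]): 1 − (1 − 0.884582)(1 − 0.965882) = 0.9961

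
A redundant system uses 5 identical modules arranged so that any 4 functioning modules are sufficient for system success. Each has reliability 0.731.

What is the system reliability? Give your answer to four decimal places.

R = Σ_{i=4}^{5} C(5,i) p^i (1−p)^{5−i} with p = 0.731
C(5,4)·0.731^4·0.269^1 = 0.384054
C(5,5)·0.731^5·0.269^0 = 0.208731
Sum = 0.5928

0.5928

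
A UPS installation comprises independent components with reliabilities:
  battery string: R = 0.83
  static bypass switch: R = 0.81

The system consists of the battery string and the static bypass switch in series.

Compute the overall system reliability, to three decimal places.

Series (battery string and static bypass switch): 0.83000 × 0.81000 = 0.672

0.672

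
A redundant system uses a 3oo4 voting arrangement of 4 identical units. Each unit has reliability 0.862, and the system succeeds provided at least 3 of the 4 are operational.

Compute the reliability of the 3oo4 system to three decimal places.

0.906

R = Σ_{i=3}^{4} C(4,i) p^i (1−p)^{4−i} with p = 0.862
C(4,3)·0.862^3·0.138^1 = 0.35356
C(4,4)·0.862^4·0.138^0 = 0.55211
Sum = 0.906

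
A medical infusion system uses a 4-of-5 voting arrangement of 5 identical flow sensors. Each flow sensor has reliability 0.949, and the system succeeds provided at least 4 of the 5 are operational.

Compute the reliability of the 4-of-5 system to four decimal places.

0.9765

R = Σ_{i=4}^{5} C(5,i) p^i (1−p)^{5−i} with p = 0.949
C(5,4)·0.949^4·0.051^1 = 0.206826
C(5,5)·0.949^5·0.051^0 = 0.769717
Sum = 0.9765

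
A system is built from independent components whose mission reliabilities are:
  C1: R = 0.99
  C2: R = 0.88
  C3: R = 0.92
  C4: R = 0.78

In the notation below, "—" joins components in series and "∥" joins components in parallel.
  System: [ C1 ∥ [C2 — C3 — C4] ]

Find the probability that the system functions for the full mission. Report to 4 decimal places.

0.9963

Series (C2, C3, and C4): 0.880000 × 0.920000 × 0.780000 = 0.631488
Parallel (C1 and [0.631488]): 1 − (1 − 0.990000)(1 − 0.631488) = 0.9963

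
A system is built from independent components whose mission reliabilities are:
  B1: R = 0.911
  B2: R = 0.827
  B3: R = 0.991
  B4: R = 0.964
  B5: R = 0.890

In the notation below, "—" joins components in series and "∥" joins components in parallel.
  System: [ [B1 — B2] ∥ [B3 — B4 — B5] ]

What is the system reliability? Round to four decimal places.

0.9631

Series (B1 and B2): 0.911000 × 0.827000 = 0.753397
Series (B3, B4, and B5): 0.991000 × 0.964000 × 0.890000 = 0.850238
Parallel ([0.753397] and [0.850238]): 1 − (1 − 0.753397)(1 − 0.850238) = 0.9631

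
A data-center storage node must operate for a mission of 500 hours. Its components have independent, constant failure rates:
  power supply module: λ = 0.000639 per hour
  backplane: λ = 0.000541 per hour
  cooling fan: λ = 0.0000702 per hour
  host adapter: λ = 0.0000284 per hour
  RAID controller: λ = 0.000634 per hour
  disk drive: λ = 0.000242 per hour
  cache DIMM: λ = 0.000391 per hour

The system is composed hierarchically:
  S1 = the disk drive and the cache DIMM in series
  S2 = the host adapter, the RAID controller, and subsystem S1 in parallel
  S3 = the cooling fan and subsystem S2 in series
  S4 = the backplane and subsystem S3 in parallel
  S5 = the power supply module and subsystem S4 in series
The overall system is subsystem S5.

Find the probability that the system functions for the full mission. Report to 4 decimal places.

0.7204

R(power supply module) = exp(−0.000639 × 500) = 0.726512
R(backplane) = exp(−0.000541 × 500) = 0.762998
R(cooling fan) = exp(−0.0000702 × 500) = 0.965509
R(host adapter) = exp(−0.0000284 × 500) = 0.985900
R(RAID controller) = exp(−0.000634 × 500) = 0.728331
R(disk drive) = exp(−0.000242 × 500) = 0.886034
R(cache DIMM) = exp(−0.000391 × 500) = 0.822423
Series (disk drive and cache DIMM): 0.886034 × 0.822423 = 0.728695
Parallel (host adapter, RAID controller, and [0.728695]): 1 − (1 − 0.985900)(1 − 0.728331)(1 − 0.728695) = 0.998961
Series (cooling fan and [0.998961]): 0.965509 × 0.998961 = 0.964506
Parallel (backplane and [0.964506]): 1 − (1 − 0.762998)(1 − 0.964506) = 0.991588
Series (power supply module and [0.991588]): 0.726512 × 0.991588 = 0.7204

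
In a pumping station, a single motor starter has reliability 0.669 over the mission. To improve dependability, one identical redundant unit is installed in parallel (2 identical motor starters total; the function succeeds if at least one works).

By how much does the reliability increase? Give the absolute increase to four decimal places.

R_before = 0.669
R_after = 1 − (1 − 0.669)^2 = 0.8904
ΔR = 0.8904 − 0.669 = 0.2214

0.2214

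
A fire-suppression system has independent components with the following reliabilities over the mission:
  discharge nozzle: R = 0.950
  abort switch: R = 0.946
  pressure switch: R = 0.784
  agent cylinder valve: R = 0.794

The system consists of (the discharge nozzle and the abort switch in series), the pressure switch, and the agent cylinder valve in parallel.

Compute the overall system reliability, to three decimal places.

0.995

Series (discharge nozzle and abort switch): 0.95000 × 0.94600 = 0.89870
Parallel ([0.89870], pressure switch, and agent cylinder valve): 1 − (1 − 0.89870)(1 − 0.78400)(1 − 0.79400) = 0.995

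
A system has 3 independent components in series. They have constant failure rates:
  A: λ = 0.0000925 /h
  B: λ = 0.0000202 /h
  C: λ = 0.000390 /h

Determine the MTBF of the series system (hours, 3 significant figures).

Series of exponential components: λ_sys = Σ λ_i
λ_sys = 0.0000925 + 0.0000202 + 0.000390 = 5.0270e-04 /h
MTBF = 1 / λ_sys = 1990 h

1990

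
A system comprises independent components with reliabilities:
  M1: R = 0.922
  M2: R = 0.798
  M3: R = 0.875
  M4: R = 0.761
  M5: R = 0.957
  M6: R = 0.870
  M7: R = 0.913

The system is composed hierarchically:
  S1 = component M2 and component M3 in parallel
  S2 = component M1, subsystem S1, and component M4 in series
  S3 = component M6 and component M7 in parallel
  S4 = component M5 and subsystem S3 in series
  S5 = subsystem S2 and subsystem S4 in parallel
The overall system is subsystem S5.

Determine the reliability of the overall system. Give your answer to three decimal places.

Parallel (M2 and M3): 1 − (1 − 0.79800)(1 − 0.87500) = 0.97475
Series (M1, [0.97475], and M4): 0.92200 × 0.97475 × 0.76100 = 0.68393
Parallel (M6 and M7): 1 − (1 − 0.87000)(1 − 0.91300) = 0.98869
Series (M5 and [0.98869]): 0.95700 × 0.98869 = 0.94618
Parallel ([0.68393] and [0.94618]): 1 − (1 − 0.68393)(1 − 0.94618) = 0.983

0.983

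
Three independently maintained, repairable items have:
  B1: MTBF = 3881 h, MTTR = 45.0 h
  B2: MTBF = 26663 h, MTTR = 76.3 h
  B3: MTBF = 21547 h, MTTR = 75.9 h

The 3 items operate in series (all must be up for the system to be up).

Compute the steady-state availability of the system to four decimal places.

A(B1) = MTBF/(MTBF+MTTR) = 3881/(3881+45.0) = 0.988538
A(B2) = MTBF/(MTBF+MTTR) = 26663/(26663+76.3) = 0.997147
A(B3) = MTBF/(MTBF+MTTR) = 21547/(21547+75.9) = 0.996490
Series availability: 0.988538 × 0.997147 × 0.996490 = 0.9823

0.9823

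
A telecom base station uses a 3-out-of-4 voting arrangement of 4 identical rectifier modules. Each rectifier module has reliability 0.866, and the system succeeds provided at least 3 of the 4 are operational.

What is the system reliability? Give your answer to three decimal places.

0.911

R = Σ_{i=3}^{4} C(4,i) p^i (1−p)^{4−i} with p = 0.866
C(4,3)·0.866^3·0.134^1 = 0.34811
C(4,4)·0.866^4·0.134^0 = 0.56243
Sum = 0.911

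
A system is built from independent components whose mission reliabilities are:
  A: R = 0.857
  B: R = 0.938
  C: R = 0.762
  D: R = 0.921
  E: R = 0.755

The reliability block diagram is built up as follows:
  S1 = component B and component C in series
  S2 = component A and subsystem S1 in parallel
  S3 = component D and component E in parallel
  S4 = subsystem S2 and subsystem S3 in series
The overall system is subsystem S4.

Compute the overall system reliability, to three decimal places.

0.941

Series (B and C): 0.93800 × 0.76200 = 0.71476
Parallel (A and [0.71476]): 1 − (1 − 0.85700)(1 − 0.71476) = 0.95921
Parallel (D and E): 1 − (1 − 0.92100)(1 − 0.75500) = 0.98065
Series ([0.95921] and [0.98065]): 0.95921 × 0.98065 = 0.941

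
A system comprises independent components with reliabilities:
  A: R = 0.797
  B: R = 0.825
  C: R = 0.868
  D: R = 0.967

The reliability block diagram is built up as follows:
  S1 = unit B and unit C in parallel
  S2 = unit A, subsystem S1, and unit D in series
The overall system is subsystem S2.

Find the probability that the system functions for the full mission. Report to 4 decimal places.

0.7529

Parallel (B and C): 1 − (1 − 0.825000)(1 − 0.868000) = 0.976900
Series (A, [0.976900], and D): 0.797000 × 0.976900 × 0.967000 = 0.7529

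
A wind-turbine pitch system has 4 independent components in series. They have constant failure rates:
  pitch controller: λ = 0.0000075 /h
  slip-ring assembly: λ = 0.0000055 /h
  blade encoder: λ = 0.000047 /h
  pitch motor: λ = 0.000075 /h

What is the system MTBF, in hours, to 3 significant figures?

7410

Series of exponential components: λ_sys = Σ λ_i
λ_sys = 0.0000075 + 0.0000055 + 0.000047 + 0.000075 = 1.3500e-04 /h
MTBF = 1 / λ_sys = 7410 h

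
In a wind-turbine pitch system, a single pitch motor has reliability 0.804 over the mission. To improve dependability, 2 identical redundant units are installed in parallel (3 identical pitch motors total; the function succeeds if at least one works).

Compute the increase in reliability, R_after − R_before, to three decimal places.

R_before = 0.804
R_after = 1 − (1 − 0.804)^3 = 0.992
ΔR = 0.992 − 0.804 = 0.188

0.188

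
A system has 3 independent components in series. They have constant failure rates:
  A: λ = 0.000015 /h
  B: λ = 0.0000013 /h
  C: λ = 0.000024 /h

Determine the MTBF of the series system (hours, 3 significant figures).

Series of exponential components: λ_sys = Σ λ_i
λ_sys = 0.000015 + 0.0000013 + 0.000024 = 4.0300e-05 /h
MTBF = 1 / λ_sys = 24800 h

24800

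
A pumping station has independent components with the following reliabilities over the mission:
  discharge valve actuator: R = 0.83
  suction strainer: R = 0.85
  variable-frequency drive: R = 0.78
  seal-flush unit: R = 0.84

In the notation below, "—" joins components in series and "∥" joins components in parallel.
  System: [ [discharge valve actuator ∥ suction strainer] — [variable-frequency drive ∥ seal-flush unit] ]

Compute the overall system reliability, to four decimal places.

Parallel (discharge valve actuator and suction strainer): 1 − (1 − 0.830000)(1 − 0.850000) = 0.974500
Parallel (variable-frequency drive and seal-flush unit): 1 − (1 − 0.780000)(1 − 0.840000) = 0.964800
Series ([0.974500] and [0.964800]): 0.974500 × 0.964800 = 0.9402

0.9402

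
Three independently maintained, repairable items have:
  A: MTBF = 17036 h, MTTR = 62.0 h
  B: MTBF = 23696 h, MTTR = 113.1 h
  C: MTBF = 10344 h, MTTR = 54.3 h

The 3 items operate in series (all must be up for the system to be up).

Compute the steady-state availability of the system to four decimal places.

A(A) = MTBF/(MTBF+MTTR) = 17036/(17036+62.0) = 0.996374
A(B) = MTBF/(MTBF+MTTR) = 23696/(23696+113.1) = 0.995250
A(C) = MTBF/(MTBF+MTTR) = 10344/(10344+54.3) = 0.994778
Series availability: 0.996374 × 0.995250 × 0.994778 = 0.9865

0.9865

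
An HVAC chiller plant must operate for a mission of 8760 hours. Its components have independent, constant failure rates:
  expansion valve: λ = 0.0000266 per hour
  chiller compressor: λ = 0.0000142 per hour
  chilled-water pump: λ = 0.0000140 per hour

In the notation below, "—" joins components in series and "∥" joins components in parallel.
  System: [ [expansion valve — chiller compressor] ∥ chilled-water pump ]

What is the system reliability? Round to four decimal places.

R(expansion valve) = exp(−0.0000266 × 8760) = 0.792141
R(chiller compressor) = exp(−0.0000142 × 8760) = 0.883034
R(chilled-water pump) = exp(−0.0000140 × 8760) = 0.884582
Series (expansion valve and chiller compressor): 0.792141 × 0.883034 = 0.699487
Parallel ([0.699487] and chilled-water pump): 1 − (1 − 0.699487)(1 − 0.884582) = 0.9653

0.9653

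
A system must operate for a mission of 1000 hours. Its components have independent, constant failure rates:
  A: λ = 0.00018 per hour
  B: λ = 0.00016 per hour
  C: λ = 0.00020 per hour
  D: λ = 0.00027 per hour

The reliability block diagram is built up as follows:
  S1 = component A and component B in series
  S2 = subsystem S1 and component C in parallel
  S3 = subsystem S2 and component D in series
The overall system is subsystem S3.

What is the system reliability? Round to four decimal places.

0.7235

R(A) = exp(−0.00018 × 1000) = 0.835270
R(B) = exp(−0.00016 × 1000) = 0.852144
R(C) = exp(−0.00020 × 1000) = 0.818731
R(D) = exp(−0.00027 × 1000) = 0.763379
Series (A and B): 0.835270 × 0.852144 = 0.711770
Parallel ([0.711770] and C): 1 − (1 − 0.711770)(1 − 0.818731) = 0.947753
Series ([0.947753] and D): 0.947753 × 0.763379 = 0.7235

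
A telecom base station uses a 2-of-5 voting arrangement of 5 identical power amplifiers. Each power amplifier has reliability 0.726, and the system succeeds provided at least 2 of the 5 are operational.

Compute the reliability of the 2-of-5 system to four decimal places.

R = Σ_{i=2}^{5} C(5,i) p^i (1−p)^{5−i} with p = 0.726
C(5,2)·0.726^2·0.274^3 = 0.108424
C(5,3)·0.726^3·0.274^2 = 0.287284
C(5,4)·0.726^4·0.274^1 = 0.380598
C(5,5)·0.726^5·0.274^0 = 0.201689
Sum = 0.9780

0.9780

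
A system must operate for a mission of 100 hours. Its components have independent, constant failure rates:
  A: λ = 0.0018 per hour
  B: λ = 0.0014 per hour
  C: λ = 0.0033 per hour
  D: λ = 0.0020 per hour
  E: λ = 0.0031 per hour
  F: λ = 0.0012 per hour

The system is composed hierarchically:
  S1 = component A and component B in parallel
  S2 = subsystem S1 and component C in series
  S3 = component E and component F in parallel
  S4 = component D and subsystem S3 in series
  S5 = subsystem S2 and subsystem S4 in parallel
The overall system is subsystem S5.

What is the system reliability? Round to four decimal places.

0.9389

R(A) = exp(−0.0018 × 100) = 0.835270
R(B) = exp(−0.0014 × 100) = 0.869358
R(C) = exp(−0.0033 × 100) = 0.718924
R(D) = exp(−0.0020 × 100) = 0.818731
R(E) = exp(−0.0031 × 100) = 0.733447
R(F) = exp(−0.0012 × 100) = 0.886920
Parallel (A and B): 1 − (1 − 0.835270)(1 − 0.869358) = 0.978479
Series ([0.978479] and C): 0.978479 × 0.718924 = 0.703452
Parallel (E and F): 1 − (1 − 0.733447)(1 − 0.886920) = 0.969858
Series (D and [0.969858]): 0.818731 × 0.969858 = 0.794053
Parallel ([0.703452] and [0.794053]): 1 − (1 − 0.703452)(1 − 0.794053) = 0.9389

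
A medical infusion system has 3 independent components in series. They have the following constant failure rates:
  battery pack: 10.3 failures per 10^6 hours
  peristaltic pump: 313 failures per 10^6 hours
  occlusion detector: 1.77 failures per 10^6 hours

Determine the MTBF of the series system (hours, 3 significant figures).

3080

Series of exponential components: λ_sys = Σ λ_i
λ_sys = 0.0000103 + 0.000313 + 0.00000177 = 3.2507e-04 /h
MTBF = 1 / λ_sys = 3080 h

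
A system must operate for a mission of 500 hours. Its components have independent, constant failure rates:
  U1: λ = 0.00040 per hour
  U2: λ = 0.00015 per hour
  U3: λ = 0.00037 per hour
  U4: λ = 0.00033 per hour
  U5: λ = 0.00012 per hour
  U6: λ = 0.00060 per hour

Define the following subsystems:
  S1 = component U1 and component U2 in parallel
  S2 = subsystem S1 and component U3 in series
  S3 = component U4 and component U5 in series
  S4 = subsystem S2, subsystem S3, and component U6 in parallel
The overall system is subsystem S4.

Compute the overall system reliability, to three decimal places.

R(U1) = exp(−0.00040 × 500) = 0.81873
R(U2) = exp(−0.00015 × 500) = 0.92774
R(U3) = exp(−0.00037 × 500) = 0.83110
R(U4) = exp(−0.00033 × 500) = 0.84789
R(U5) = exp(−0.00012 × 500) = 0.94176
R(U6) = exp(−0.00060 × 500) = 0.74082
Parallel (U1 and U2): 1 − (1 − 0.81873)(1 − 0.92774) = 0.98690
Series ([0.98690] and U3): 0.98690 × 0.83110 = 0.82021
Series (U4 and U5): 0.84789 × 0.94176 = 0.79851
Parallel ([0.82021], [0.79851], and U6): 1 − (1 − 0.82021)(1 − 0.79851)(1 − 0.74082) = 0.991

0.991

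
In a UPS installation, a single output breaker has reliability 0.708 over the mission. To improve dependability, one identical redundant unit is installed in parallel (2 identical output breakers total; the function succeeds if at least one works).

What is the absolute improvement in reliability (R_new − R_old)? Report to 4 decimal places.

0.2067

R_before = 0.708
R_after = 1 − (1 − 0.708)^2 = 0.9147
ΔR = 0.9147 − 0.708 = 0.2067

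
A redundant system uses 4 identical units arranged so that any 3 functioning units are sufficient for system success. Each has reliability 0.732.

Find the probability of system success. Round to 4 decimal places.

R = Σ_{i=3}^{4} C(4,i) p^i (1−p)^{4−i} with p = 0.732
C(4,3)·0.732^3·0.268^1 = 0.420463
C(4,4)·0.732^4·0.268^0 = 0.287107
Sum = 0.7076

0.7076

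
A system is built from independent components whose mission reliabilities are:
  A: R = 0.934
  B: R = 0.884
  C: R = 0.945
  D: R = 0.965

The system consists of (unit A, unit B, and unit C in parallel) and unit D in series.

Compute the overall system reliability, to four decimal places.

0.9646

Parallel (A, B, and C): 1 − (1 − 0.934000)(1 − 0.884000)(1 − 0.945000) = 0.999579
Series ([0.999579] and D): 0.999579 × 0.965000 = 0.9646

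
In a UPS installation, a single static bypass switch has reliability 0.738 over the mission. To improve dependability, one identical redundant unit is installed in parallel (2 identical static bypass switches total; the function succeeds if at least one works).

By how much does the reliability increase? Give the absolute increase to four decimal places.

0.1934

R_before = 0.738
R_after = 1 − (1 − 0.738)^2 = 0.9314
ΔR = 0.9314 − 0.738 = 0.1934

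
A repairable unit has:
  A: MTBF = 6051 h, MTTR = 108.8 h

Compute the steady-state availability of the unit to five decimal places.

A(A) = MTBF/(MTBF+MTTR) = 6051/(6051+108.8) = 0.98234

0.98234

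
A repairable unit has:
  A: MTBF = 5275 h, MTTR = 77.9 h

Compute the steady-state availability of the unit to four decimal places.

A(A) = MTBF/(MTBF+MTTR) = 5275/(5275+77.9) = 0.9854

0.9854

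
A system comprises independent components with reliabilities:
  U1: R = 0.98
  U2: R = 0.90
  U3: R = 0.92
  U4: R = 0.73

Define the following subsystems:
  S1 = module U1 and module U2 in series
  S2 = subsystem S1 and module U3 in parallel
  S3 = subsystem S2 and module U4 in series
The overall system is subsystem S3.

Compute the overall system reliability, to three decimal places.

Series (U1 and U2): 0.98000 × 0.90000 = 0.88200
Parallel ([0.88200] and U3): 1 − (1 − 0.88200)(1 − 0.92000) = 0.99056
Series ([0.99056] and U4): 0.99056 × 0.73000 = 0.723

0.723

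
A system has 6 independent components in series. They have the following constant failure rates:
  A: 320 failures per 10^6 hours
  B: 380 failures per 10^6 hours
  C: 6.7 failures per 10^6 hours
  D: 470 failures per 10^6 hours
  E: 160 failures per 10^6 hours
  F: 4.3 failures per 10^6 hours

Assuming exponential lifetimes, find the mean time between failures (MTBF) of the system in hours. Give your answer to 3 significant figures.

Series of exponential components: λ_sys = Σ λ_i
λ_sys = 0.00032 + 0.00038 + 0.0000067 + 0.00047 + 0.00016 + 0.0000043 = 1.3410e-03 /h
MTBF = 1 / λ_sys = 746 h

746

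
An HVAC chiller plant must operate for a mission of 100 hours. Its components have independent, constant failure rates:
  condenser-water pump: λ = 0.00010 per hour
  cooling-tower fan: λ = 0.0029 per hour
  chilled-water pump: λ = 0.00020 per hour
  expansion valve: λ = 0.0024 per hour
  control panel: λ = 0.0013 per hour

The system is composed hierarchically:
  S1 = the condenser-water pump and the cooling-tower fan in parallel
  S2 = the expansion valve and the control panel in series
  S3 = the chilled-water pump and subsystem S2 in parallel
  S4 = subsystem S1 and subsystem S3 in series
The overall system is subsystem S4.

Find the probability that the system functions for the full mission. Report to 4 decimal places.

0.9914

R(condenser-water pump) = exp(−0.00010 × 100) = 0.990050
R(cooling-tower fan) = exp(−0.0029 × 100) = 0.748264
R(chilled-water pump) = exp(−0.00020 × 100) = 0.980199
R(expansion valve) = exp(−0.0024 × 100) = 0.786628
R(control panel) = exp(−0.0013 × 100) = 0.878095
Parallel (condenser-water pump and cooling-tower fan): 1 − (1 − 0.990050)(1 − 0.748264) = 0.997495
Series (expansion valve and control panel): 0.786628 × 0.878095 = 0.690734
Parallel (chilled-water pump and [0.690734]): 1 − (1 − 0.980199)(1 − 0.690734) = 0.993876
Series ([0.997495] and [0.993876]): 0.997495 × 0.993876 = 0.9914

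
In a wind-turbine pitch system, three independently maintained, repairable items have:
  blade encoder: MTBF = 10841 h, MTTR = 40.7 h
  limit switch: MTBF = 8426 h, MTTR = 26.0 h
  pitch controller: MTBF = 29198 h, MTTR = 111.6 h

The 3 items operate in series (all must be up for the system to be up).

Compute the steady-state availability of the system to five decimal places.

0.98941

A(blade encoder) = MTBF/(MTBF+MTTR) = 10841/(10841+40.7) = 0.996260
A(limit switch) = MTBF/(MTBF+MTTR) = 8426/(8426+26.0) = 0.996924
A(pitch controller) = MTBF/(MTBF+MTTR) = 29198/(29198+111.6) = 0.996192
Series availability: 0.996260 × 0.996924 × 0.996192 = 0.98941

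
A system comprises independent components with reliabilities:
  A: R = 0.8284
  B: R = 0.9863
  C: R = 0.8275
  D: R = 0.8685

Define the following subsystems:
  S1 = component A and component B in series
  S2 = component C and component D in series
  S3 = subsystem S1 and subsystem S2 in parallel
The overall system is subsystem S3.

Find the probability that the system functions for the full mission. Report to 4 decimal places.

Series (A and B): 0.828400 × 0.986300 = 0.817051
Series (C and D): 0.827500 × 0.868500 = 0.718684
Parallel ([0.817051] and [0.718684]): 1 − (1 − 0.817051)(1 − 0.718684) = 0.9485

0.9485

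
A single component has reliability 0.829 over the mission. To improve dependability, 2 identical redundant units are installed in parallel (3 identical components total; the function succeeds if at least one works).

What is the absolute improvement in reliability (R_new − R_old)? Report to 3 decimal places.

0.166

R_before = 0.829
R_after = 1 − (1 − 0.829)^3 = 0.995
ΔR = 0.995 − 0.829 = 0.166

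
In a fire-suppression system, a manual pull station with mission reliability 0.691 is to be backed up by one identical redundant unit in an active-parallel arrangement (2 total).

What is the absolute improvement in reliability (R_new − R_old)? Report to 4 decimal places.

R_before = 0.691
R_after = 1 − (1 − 0.691)^2 = 0.9045
ΔR = 0.9045 − 0.691 = 0.2135

0.2135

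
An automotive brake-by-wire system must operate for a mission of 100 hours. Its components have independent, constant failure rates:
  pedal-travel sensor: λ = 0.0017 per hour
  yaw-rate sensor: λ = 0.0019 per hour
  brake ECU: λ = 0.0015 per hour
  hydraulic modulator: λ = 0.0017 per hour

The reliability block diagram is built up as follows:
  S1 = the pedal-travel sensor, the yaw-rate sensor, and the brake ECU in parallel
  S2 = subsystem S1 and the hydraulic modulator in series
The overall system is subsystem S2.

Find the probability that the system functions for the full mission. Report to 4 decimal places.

R(pedal-travel sensor) = exp(−0.0017 × 100) = 0.843665
R(yaw-rate sensor) = exp(−0.0019 × 100) = 0.826959
R(brake ECU) = exp(−0.0015 × 100) = 0.860708
R(hydraulic modulator) = exp(−0.0017 × 100) = 0.843665
Parallel (pedal-travel sensor, yaw-rate sensor, and brake ECU): 1 − (1 − 0.843665)(1 − 0.826959)(1 − 0.860708) = 0.996232
Series ([0.996232] and hydraulic modulator): 0.996232 × 0.843665 = 0.8405

0.8405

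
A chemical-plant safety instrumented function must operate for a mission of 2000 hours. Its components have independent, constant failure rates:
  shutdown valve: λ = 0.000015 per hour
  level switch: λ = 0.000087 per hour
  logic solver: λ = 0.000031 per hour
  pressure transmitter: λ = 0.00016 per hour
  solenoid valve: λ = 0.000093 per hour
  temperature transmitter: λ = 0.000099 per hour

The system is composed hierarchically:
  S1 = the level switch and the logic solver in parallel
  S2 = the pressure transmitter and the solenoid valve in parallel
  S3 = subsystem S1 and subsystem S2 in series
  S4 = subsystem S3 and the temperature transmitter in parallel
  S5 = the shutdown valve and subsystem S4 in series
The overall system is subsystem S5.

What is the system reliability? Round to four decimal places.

0.9607

R(shutdown valve) = exp(−0.000015 × 2000) = 0.970446
R(level switch) = exp(−0.000087 × 2000) = 0.840297
R(logic solver) = exp(−0.000031 × 2000) = 0.939883
R(pressure transmitter) = exp(−0.00016 × 2000) = 0.726149
R(solenoid valve) = exp(−0.000093 × 2000) = 0.830274
R(temperature transmitter) = exp(−0.000099 × 2000) = 0.820370
Parallel (level switch and logic solver): 1 − (1 − 0.840297)(1 − 0.939883) = 0.990399
Parallel (pressure transmitter and solenoid valve): 1 − (1 − 0.726149)(1 − 0.830274) = 0.953520
Series ([0.990399] and [0.953520]): 0.990399 × 0.953520 = 0.944365
Parallel ([0.944365] and temperature transmitter): 1 − (1 − 0.944365)(1 − 0.820370) = 0.990006
Series (shutdown valve and [0.990006]): 0.970446 × 0.990006 = 0.9607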